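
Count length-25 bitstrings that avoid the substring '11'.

A valid string ends in 0 (append to any length-(n-1) valid string) or in 01 (append to any length-(n-2) valid string), so a(n) = a(n-1) + a(n-2) with a(1)=2, a(2)=3.
Building up term by term: a(1)=2, a(2)=3, a(3)=5, a(4)=8, a(5)=13, a(6)=21, a(7)=34, a(8)=55, a(9)=89, a(10)=144, a(11)=233, a(12)=377, a(13)=610, a(14)=987, a(15)=1597, a(16)=2584, a(17)=4181, a(18)=6765, a(19)=10946, a(20)=17711, a(21)=28657, a(22)=46368, a(23)=75025, a(24)=121393, a(25)=196418.

Final answer: 196418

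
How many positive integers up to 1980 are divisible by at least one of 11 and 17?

Multiples of 11: 180. Multiples of 17: 116. Of both (lcm=187): 10.
By inclusion-exclusion: 180 + 116 - 10.

Final answer: 286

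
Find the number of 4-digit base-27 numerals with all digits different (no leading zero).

The leading digit has 26 choices (anything but zero); the next has 26 (anything but the first), then 25, and so on, one fewer each time.
Total: 26 x 26 x 25 x 24.

Final answer: 405600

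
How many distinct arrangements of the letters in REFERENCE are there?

Letters (C:1, E:4, F:1, N:1, R:2). Total letters: 9.
Permutations = 9!/(4! x 2!).

Final answer: 7560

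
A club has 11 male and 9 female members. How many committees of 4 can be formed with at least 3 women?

Sum over valid woman counts:
C(9,3)C(11,1) = 924
C(9,4)C(11,0) = 126
Total: 924 + 126.

Final answer: 1050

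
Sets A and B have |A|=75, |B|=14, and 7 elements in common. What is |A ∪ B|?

|A union B| = |A| + |B| - |A intersect B| = 75 + 14 - 7.

Final answer: 82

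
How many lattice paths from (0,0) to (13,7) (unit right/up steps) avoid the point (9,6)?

Total paths to (13,7): C(20,7) = 77520.
Paths through (9,6): C(15,6) x C(5,1) = 25025.
Avoiding (9,6): 77520 - 25025.

Final answer: 52495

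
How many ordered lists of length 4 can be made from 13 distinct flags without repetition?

P(13,4) = 13!/(13-4)! = 13!/9!.

Final answer: P(13,4) = 17160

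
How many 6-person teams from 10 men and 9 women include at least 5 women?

Sum over valid woman counts:
C(9,5)C(10,1) = 1260
C(9,6)C(10,0) = 84
Total: 1260 + 84.

Final answer: 1344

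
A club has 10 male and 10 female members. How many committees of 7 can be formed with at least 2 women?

Sum over valid woman counts:
C(10,2)C(10,5) = 11340
C(10,3)C(10,4) = 25200
C(10,4)C(10,3) = 25200
C(10,5)C(10,2) = 11340
C(10,6)C(10,1) = 2100
C(10,7)C(10,0) = 120
Total: 11340 + 25200 + 25200 + 11340 + 2100 + 120.

Final answer: 75300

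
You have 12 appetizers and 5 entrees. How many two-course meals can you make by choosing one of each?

By the multiplication principle: 12 x 5.

Final answer: 60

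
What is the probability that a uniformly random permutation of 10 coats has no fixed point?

D(n) = (n-1)(D(n-1) + D(n-2)), D(0)=1, D(1)=0.
Building up: D(2)=1, D(3)=2, D(4)=9, D(5)=44, D(6)=265, D(7)=1854, D(8)=14833, D(9)=133496, D(10)=1334961.
Total arrangements: 10! = 3628800.
Probability = D(10)/10! = 16481/44800.

Final answer: D(10)/10! = 1334961/3628800 = 0.367879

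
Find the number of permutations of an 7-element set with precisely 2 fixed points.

Choose which 2 elements are fixed: C(7,2) = 21.
Derange the remaining 5 using D(j) = (j-1)(D(j-1) + D(j-2)), D(0)=1, D(1)=0: D(2)=1, D(3)=2, D(4)=9, D(5)=44.
Total: 21 x 44.

Final answer: C(7,2) D(5) = 924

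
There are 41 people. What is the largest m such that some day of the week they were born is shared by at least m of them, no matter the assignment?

There are 7 possible values for day of the week they were born. With 41 people and 7 categories, by pigeonhole: ceiling(41/7).

Final answer: 6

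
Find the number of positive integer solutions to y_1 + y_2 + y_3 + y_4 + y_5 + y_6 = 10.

Substitute y'_i = y_i - 1 (so y'_i >= 0). Then sum y'_i = 10 - 6 = 4.
Stars and bars: C(4+6-1, 6-1) = C(9,5).

Final answer: C(9,5) = 126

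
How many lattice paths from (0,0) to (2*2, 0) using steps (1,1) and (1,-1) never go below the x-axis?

Total monotonic paths to (2,2): C(4,2) = 6.
By the reflection principle, paths that go above the diagonal number C(4,3) = 4.
Valid Dyck paths: 6 - 4.
(These counts are the Catalan numbers.)

Final answer: C_{2} = 2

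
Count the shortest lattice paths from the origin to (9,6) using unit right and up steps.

Each path has 9 right steps and 6 up steps in some order (15 steps total).
Choose which 6 of the 15 steps are up: C(15,6).

Final answer: C(15,6) = 5005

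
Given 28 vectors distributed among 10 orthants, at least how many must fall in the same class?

By pigeonhole with 28 objects and 10 categories: ceiling(28/10).

Final answer: 3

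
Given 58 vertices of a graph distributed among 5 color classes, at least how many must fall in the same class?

By pigeonhole with 58 objects and 5 categories: ceiling(58/5).

Final answer: 12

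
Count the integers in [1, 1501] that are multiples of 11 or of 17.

Multiples of 11: 136. Multiples of 17: 88. Of both (lcm=187): 8.
By inclusion-exclusion: 136 + 88 - 8.

Final answer: 216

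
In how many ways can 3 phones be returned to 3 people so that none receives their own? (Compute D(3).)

Use the recurrence D(n) = (n-1)(D(n-1) + D(n-2)) with D(0)=1, D(1)=0.
D(2) = 1 x (0 + 1) = 1
D(3) = 2 x (D(2) + D(1)) = 2 x (1 + 0)

Final answer: D(3) = 2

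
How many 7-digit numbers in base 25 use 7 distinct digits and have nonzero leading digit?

The leading digit has 24 choices (anything but zero); the next has 24 (anything but the first), then 23, and so on, one fewer each time.
Total: 24 x 24 x 23 x 22 x 21 x 20 x 19.

Final answer: 2325818880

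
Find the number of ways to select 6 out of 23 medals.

C(23,6) = 23!/(6! x (23-6)!).

Final answer: C(23,6) = 100947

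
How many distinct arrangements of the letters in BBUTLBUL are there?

Letters (B:3, L:2, T:1, U:2). Total letters: 8.
Permutations = 8!/(3! x 2! x 2!).

Final answer: 1680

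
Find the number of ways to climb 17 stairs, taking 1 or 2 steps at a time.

Let f(n) be the number of climbs. Removing the last move (1 or 2 steps) gives f(n) = f(n-1) + f(n-2); base cases f(1)=1, f(2)=2.
Iterating the recurrence: f(1)=1, f(2)=2, f(3)=3, f(4)=5, f(5)=8, f(6)=13, f(7)=21, f(8)=34, f(9)=55, f(10)=89, f(11)=144, f(12)=233, f(13)=377, f(14)=610, f(15)=987, f(16)=1597, f(17)=2584.

Final answer: 2584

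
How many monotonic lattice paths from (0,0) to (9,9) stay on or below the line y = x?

Total monotonic paths to (9,9): C(18,9) = 48620.
By the reflection principle, paths that go above the diagonal number C(18,10) = 43758.
Valid Dyck paths: 48620 - 43758.
(Equivalently, C_{9} = C(18,9)/10 = 48620/10.)

Final answer: C_{9} = 4862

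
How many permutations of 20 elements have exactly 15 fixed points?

Choose which 15 elements are fixed: C(20,15) = 15504.
Derange the remaining 5 using D(j) = (j-1)(D(j-1) + D(j-2)), D(0)=1, D(1)=0: D(2)=1, D(3)=2, D(4)=9, D(5)=44.
Total: 15504 x 44.

Final answer: C(20,15) D(5) = 682176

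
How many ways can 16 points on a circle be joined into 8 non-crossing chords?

This is a standard Catalan-number count: the answer is C_n. Here n = 16/2 = 8.
C_n = C(2n,n) - C(2n,n+1), so C_{8} = C(16,8) - C(16,9) = 12870 - 11440.

Final answer: C_{8} = 1430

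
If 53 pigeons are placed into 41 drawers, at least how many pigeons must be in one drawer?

By the pigeonhole principle: ceiling(53/41).

Final answer: 2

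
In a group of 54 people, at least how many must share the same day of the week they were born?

There are 7 possible values for day of the week they were born. With 54 people and 7 categories, by pigeonhole: ceiling(54/7).

Final answer: 8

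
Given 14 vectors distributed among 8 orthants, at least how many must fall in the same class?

By pigeonhole with 14 objects and 8 categories: ceiling(14/8).

Final answer: 2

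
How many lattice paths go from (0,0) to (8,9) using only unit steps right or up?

Each path has 8 right steps and 9 up steps in some order (17 steps total).
Choose which 9 of the 17 steps are up: C(17,9).

Final answer: C(17,9) = 24310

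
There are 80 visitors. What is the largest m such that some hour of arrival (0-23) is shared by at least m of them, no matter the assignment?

There are 24 possible values for hour of arrival (0-23). With 80 visitors and 24 categories, by pigeonhole: ceiling(80/24).

Final answer: 4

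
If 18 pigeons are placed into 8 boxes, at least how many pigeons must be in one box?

By the pigeonhole principle: ceiling(18/8).

Final answer: 3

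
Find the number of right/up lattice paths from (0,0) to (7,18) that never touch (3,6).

Total paths to (7,18): C(25,18) = 480700.
Paths through (3,6): C(9,6) x C(16,12) = 152880.
Avoiding (3,6): 480700 - 152880.

Final answer: 327820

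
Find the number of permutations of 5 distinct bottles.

The number of ways to arrange 5 distinct objects is 5!.

Final answer: 5! = 120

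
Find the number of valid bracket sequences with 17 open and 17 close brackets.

The structures are counted by the Catalan number C_n. Here n = 17 (pairs).
C_n = C(2n,n) - C(2n,n+1), so C_{17} = C(34,17) - C(34,18) = 2333606220 - 2203961430.

Final answer: C_{17} = 129644790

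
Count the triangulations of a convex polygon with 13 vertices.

This is counted by the nth Catalan number C_n. Here n = 13 - 2 = 11.
C_n = C(2n,n) - C(2n,n+1), so C_{11} = C(22,11) - C(22,12) = 705432 - 646646.

Final answer: C_{11} = 58786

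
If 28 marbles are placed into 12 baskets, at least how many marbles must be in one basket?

By the pigeonhole principle: ceiling(28/12).

Final answer: 3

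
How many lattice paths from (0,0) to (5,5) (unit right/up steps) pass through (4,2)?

Paths (0,0)->(4,2): C(6,2) = 15.
Paths (4,2)->(5,5): C(4,3) = 4.
By multiplication principle: 15 x 4.

Final answer: 60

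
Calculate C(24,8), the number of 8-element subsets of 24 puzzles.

C(24,8) = 24!/(8! x (24-8)!).

Final answer: C(24,8) = 735471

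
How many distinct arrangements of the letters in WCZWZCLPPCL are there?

Letters (C:3, L:2, P:2, W:2, Z:2). Total letters: 11.
Permutations = 11!/(3! x 2! x 2! x 2! x 2!).

Final answer: 415800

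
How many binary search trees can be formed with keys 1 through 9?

The structures are counted by the Catalan number C_n. Here n = 9.
C_n = C(2n,n) - C(2n,n+1), so C_{9} = C(18,9) - C(18,10) = 48620 - 43758.

Final answer: C_{9} = 4862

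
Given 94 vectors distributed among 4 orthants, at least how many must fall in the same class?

By pigeonhole with 94 objects and 4 categories: ceiling(94/4).

Final answer: 24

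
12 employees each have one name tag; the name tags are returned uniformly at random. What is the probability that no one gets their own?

D(n) = (n-1)(D(n-1) + D(n-2)), D(0)=1, D(1)=0.
Building up: D(2)=1, D(3)=2, D(4)=9, D(5)=44, D(6)=265, D(7)=1854, D(8)=14833, D(9)=133496, D(10)=1334961, D(11)=14684570, D(12)=176214841.
Total arrangements: 12! = 479001600.
Probability = D(12)/12! = 16019531/43545600.

Final answer: D(12)/12! = 176214841/479001600 = 0.367879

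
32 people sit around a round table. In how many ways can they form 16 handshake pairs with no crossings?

The structures are counted by the Catalan number C_n. Here n = 32/2 = 16.
C_n = (2n)!/(n!(n+1)!), so C_{16} = 32!/(16! x 17!) = C(32,16)/17 = 601080390/17.

Final answer: C_{16} = 35357670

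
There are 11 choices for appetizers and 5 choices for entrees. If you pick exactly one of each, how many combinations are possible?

By the multiplication principle: 11 x 5.

Final answer: 55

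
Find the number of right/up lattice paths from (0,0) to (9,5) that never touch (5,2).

Total paths to (9,5): C(14,5) = 2002.
Paths through (5,2): C(7,2) x C(7,3) = 735.
Avoiding (5,2): 2002 - 735.

Final answer: 1267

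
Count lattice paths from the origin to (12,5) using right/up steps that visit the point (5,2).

Paths (0,0)->(5,2): C(7,2) = 21.
Paths (5,2)->(12,5): C(10,3) = 120.
By multiplication principle: 21 x 120.

Final answer: 2520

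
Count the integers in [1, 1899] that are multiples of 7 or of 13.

Multiples of 7: 271. Multiples of 13: 146. Of both (lcm=91): 20.
By inclusion-exclusion: 271 + 146 - 20.

Final answer: 397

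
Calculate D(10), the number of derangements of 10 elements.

Use the recurrence D(n) = (n-1)(D(n-1) + D(n-2)) with D(0)=1, D(1)=0.
Building up: D(2)=1, D(3)=2, D(4)=9, D(5)=44, D(6)=265, D(7)=1854, D(8)=14833, D(9)=133496.
D(10) = 9 x (D(9) + D(8)) = 9 x (133496 + 14833).

Final answer: D(10) = 1334961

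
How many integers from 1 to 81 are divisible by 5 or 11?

Multiples of 5: 16. Multiples of 11: 7. Of both (lcm=55): 1.
By inclusion-exclusion: 16 + 7 - 1.

Final answer: 22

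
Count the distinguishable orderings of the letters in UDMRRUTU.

Letters (D:1, M:1, R:2, T:1, U:3). Total letters: 8.
Permutations = 8!/(3! x 2!).

Final answer: 3360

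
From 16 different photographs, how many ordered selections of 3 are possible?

P(16,3) = 16!/(16-3)! = 16!/13!.

Final answer: P(16,3) = 3360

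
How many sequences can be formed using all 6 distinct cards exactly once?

The number of ways to arrange 6 distinct objects is 6!.

Final answer: 6! = 720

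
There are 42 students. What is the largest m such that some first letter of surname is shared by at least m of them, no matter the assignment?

There are 26 possible values for first letter of surname. With 42 students and 26 categories, by pigeonhole: ceiling(42/26).

Final answer: 2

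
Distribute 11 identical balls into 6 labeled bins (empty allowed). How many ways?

Stars and bars: C(n+k-1, k-1) = C(16,5).

Final answer: C(16,5) = 4368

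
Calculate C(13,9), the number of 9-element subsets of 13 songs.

C(13,9) = 13!/(9! x 4!).

Final answer: \binom{13}{9} = 715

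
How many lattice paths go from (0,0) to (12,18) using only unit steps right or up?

Each path has 12 right steps and 18 up steps in some order (30 steps total).
Choose which 18 of the 30 steps are up: C(30,18).

Final answer: C(30,18) = 86493225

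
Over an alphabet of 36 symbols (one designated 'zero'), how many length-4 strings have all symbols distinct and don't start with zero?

First digit: 35 (nonzero). Second: 35 (not first). Third: 34, etc.
Total: 35 x 35 x 34 x 33.

Final answer: 1374450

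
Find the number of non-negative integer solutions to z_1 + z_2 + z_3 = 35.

Stars and bars with 35 stars and 2 bars:
C(35+3-1, 3-1) = C(37,2).

Final answer: C(37,2) = 666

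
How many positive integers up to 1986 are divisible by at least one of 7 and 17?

Multiples of 7: 283. Multiples of 17: 116. Of both (lcm=119): 16.
By inclusion-exclusion: 283 + 116 - 16.

Final answer: 383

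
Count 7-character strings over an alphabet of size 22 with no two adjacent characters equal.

Let g(n) count such strings. g(1) = 22, and each valid string of length n-1 extends in 21 ways (any symbol but the last), so g(n) = 21 g(n-1).
Total: g(7) = 22 x 21^6.

Final answer: 22 x 21^{6} = 1886854662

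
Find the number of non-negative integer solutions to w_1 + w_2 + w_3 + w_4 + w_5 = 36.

Stars and bars with 36 stars and 4 bars:
C(36+5-1, 5-1) = C(40,4).

Final answer: C(40,4) = 91390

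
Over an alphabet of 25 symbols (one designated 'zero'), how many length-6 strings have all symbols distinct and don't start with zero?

The leading digit has 24 choices (anything but zero); the next has 24 (anything but the first), then 23, and so on, one fewer each time.
Total: 24 x 24 x 23 x 22 x 21 x 20.

Final answer: 122411520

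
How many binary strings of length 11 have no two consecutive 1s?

Classify by the final bit: ...0 gives a(n-1) strings, ...01 gives a(n-2) strings. Thus a(n) = a(n-1) + a(n-2) with a(1)=2, a(2)=3.
Building up term by term: a(1)=2, a(2)=3, a(3)=5, a(4)=8, a(5)=13, a(6)=21, a(7)=34, a(8)=55, a(9)=89, a(10)=144, a(11)=233.

Final answer: 233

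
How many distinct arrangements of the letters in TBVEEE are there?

Letters (B:1, E:3, T:1, V:1). Total letters: 6.
Permutations = 6!/(3!).

Final answer: 120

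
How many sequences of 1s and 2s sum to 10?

Condition on the final move: it is a 1-step (f(n-1) ways to get there) or a 2-step (f(n-2) ways), so f(n) = f(n-1) + f(n-2), with f(1)=1, f(2)=2.
Computing successive values: f(1)=1, f(2)=2, f(3)=3, f(4)=5, f(5)=8, f(6)=13, f(7)=21, f(8)=34, f(9)=55, f(10)=89.

Final answer: 89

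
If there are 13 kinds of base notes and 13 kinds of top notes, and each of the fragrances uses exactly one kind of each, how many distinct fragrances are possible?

By the multiplication principle: 13 x 13.

Final answer: 169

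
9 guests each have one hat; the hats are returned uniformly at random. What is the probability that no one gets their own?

Use the recurrence D(n) = (n-1)(D(n-1) + D(n-2)) with D(0)=1, D(1)=0.
Building up: D(2)=1, D(3)=2, D(4)=9, D(5)=44, D(6)=265, D(7)=1854, D(8)=14833, D(9)=133496.
Total arrangements: 9! = 362880.
Probability = D(9)/9! = 16687/45360.

Final answer: D(9)/9! = 133496/362880 = 0.367879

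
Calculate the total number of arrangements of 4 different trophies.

The number of ways to arrange 4 distinct objects is 4!.

Final answer: 4! = 24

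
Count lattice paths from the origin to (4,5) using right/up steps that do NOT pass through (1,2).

Total paths to (4,5): C(9,5) = 126.
Paths through (1,2): C(3,2) x C(6,3) = 60.
Avoiding (1,2): 126 - 60.

Final answer: 66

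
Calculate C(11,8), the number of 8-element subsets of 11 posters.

C(11,8) = 11!/(8! x (11-8)!).

Final answer: C(11,8) = 165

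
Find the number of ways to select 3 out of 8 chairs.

C(8,3) = 8!/(3! x (8-3)!).

Final answer: C(8,3) = 56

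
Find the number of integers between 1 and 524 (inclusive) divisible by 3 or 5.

Multiples of 3: 174. Multiples of 5: 104. Of both (lcm=15): 34.
By inclusion-exclusion: 174 + 104 - 34.

Final answer: 244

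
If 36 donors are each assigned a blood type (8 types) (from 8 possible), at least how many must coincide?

There are 8 possible values for blood type (8 types). With 36 donors and 8 categories, by pigeonhole: ceiling(36/8).

Final answer: 5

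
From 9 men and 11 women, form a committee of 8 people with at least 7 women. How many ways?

Sum over valid woman counts:
C(11,7)C(9,1) = 2970
C(11,8)C(9,0) = 165
Total: 2970 + 165.

Final answer: 3135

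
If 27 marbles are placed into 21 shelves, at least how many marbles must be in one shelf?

By the pigeonhole principle: ceiling(27/21).

Final answer: 2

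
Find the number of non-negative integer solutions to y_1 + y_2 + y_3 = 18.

Stars and bars with 18 stars and 2 bars:
C(18+3-1, 3-1) = C(20,2).

Final answer: C(20,2) = 190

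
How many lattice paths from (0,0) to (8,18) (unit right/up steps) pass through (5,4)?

Paths (0,0)->(5,4): C(9,4) = 126.
Paths (5,4)->(8,18): C(17,14) = 680.
By multiplication principle: 126 x 680.

Final answer: 85680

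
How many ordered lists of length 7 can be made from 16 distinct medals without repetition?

P(16,7) = 16!/(16-7)! = 16!/9!.

Final answer: P(16,7) = 57657600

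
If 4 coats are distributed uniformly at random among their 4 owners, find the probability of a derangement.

D(n) = (n-1)(D(n-1) + D(n-2)), D(0)=1, D(1)=0.
Building up: D(2)=1, D(3)=2, D(4)=9.
Total arrangements: 4! = 24.
Probability = D(4)/4! = 3/8.

Final answer: D(4)/4! = 9/24 = 0.375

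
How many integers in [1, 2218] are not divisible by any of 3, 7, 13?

|div by 3|=739, |div by 7|=316, |div by 13|=170.
|div by 3&7|=105, |div by 3&13|=56, |div by 7&13|=24, |div by all|=8.
By inclusion-exclusion, divisible by at least one: 739+316+170-105-56-24+8 = 1048.
Not divisible by any: 2218 - 1048.

Final answer: 1170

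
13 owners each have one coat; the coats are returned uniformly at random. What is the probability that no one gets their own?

Derangements satisfy D(n) = (n-1)(D(n-1) + D(n-2)), starting from D(0)=1, D(1)=0.
Building up: D(2)=1, D(3)=2, D(4)=9, D(5)=44, D(6)=265, D(7)=1854, D(8)=14833, D(9)=133496, D(10)=1334961, D(11)=14684570, D(12)=176214841, D(13)=2290792932.
Total arrangements: 13! = 6227020800.
Probability = D(13)/13! = 63633137/172972800.

Final answer: D(13)/13! = 2290792932/6227020800 = 0.367879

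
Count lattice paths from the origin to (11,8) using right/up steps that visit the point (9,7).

Paths (0,0)->(9,7): C(16,7) = 11440.
Paths (9,7)->(11,8): C(3,1) = 3.
By multiplication principle: 11440 x 3.

Final answer: 34320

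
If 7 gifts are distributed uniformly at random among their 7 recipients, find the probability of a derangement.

D(n) = (n-1)(D(n-1) + D(n-2)), D(0)=1, D(1)=0.
Building up: D(2)=1, D(3)=2, D(4)=9, D(5)=44, D(6)=265, D(7)=1854.
Total arrangements: 7! = 5040.
Probability = D(7)/7! = 103/280.

Final answer: D(7)/7! = 1854/5040 = 0.367857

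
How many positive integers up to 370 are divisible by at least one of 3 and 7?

Multiples of 3: 123. Multiples of 7: 52. Of both (lcm=21): 17.
By inclusion-exclusion: 123 + 52 - 17.

Final answer: 158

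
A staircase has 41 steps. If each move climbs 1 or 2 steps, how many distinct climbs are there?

Let f(n) be the number of climbs. Removing the last move (1 or 2 steps) gives f(n) = f(n-1) + f(n-2); base cases f(1)=1, f(2)=2.
Computing successive values: f(1)=1, f(2)=2, f(3)=3, f(4)=5, f(5)=8, f(6)=13, f(7)=21, f(8)=34, f(9)=55, f(10)=89, f(11)=144, f(12)=233, f(13)=377, f(14)=610, f(15)=987, f(16)=1597, f(17)=2584, f(18)=4181, f(19)=6765, f(20)=10946, f(21)=17711, f(22)=28657, f(23)=46368, f(24)=75025, f(25)=121393, f(26)=196418, f(27)=317811, f(28)=514229, f(29)=832040, f(30)=1346269, f(31)=2178309, f(32)=3524578, f(33)=5702887, f(34)=9227465, f(35)=14930352, f(36)=24157817, f(37)=39088169, f(38)=63245986, f(39)=102334155, f(40)=165580141, f(41)=267914296.

Final answer: 267914296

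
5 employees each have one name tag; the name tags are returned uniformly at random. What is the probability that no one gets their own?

Derangements satisfy D(n) = (n-1)(D(n-1) + D(n-2)), starting from D(0)=1, D(1)=0.
Building up: D(2)=1, D(3)=2, D(4)=9, D(5)=44.
Total arrangements: 5! = 120.
Probability = D(5)/5! = 11/30.

Final answer: D(5)/5! = 44/120 = 0.366667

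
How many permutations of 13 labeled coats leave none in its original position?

D(n) = (n-1)(D(n-1) + D(n-2)), D(0)=1, D(1)=0.
D(2) = 1 x (0 + 1) = 1
D(3) = 2 x (1 + 0) = 2
D(4) = 3 x (2 + 1) = 9
D(5) = 4 x (9 + 2) = 44
D(6) = 5 x (44 + 9) = 265
D(7) = 6 x (265 + 44) = 1854
D(8) = 7 x (1854 + 265) = 14833
D(9) = 8 x (14833 + 1854) = 133496
D(10) = 9 x (133496 + 14833) = 1334961
D(11) = 10 x (1334961 + 133496) = 14684570
D(12) = 11 x (14684570 + 1334961) = 176214841
D(13) = 12 x (D(12) + D(11)) = 12 x (176214841 + 14684570)

Final answer: D(13) = 2290792932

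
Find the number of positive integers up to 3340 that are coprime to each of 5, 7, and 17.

|div by 5|=668, |div by 7|=477, |div by 17|=196.
|div by 5&7|=95, |div by 5&17|=39, |div by 7&17|=28, |div by all|=5.
By inclusion-exclusion, divisible by at least one: 668+477+196-95-39-28+5 = 1184.
Not divisible by any: 3340 - 1184.

Final answer: 2156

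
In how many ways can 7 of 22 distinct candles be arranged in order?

P(22,7) = 22!/(22-7)! = 22!/15!.

Final answer: P(22,7) = 859541760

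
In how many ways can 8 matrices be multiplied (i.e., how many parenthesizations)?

The structures are counted by the Catalan number C_n. Here n = 8 - 1 = 7.
C_n = (2n)!/(n!(n+1)!), so C_{7} = 14!/(7! x 8!) = C(14,7)/8 = 3432/8.

Final answer: C_{7} = 429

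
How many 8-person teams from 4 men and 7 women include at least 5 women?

Sum over valid woman counts:
C(7,5)C(4,3) = 84
C(7,6)C(4,2) = 42
C(7,7)C(4,1) = 4
Total: 84 + 42 + 4.

Final answer: 130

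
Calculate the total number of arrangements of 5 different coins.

The number of ways to arrange 5 distinct objects is 5!.

Final answer: 5! = 120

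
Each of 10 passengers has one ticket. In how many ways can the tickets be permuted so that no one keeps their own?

Use the recurrence D(n) = (n-1)(D(n-1) + D(n-2)) with D(0)=1, D(1)=0.
D(2) = 1 x (0 + 1) = 1
D(3) = 2 x (1 + 0) = 2
D(4) = 3 x (2 + 1) = 9
D(5) = 4 x (9 + 2) = 44
D(6) = 5 x (44 + 9) = 265
D(7) = 6 x (265 + 44) = 1854
D(8) = 7 x (1854 + 265) = 14833
D(9) = 8 x (14833 + 1854) = 133496
D(10) = 9 x (D(9) + D(8)) = 9 x (133496 + 14833)

Final answer: D(10) = 1334961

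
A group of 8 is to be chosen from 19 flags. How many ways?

C(19,8) = 19!/(8! x 11!).

Final answer: \binom{19}{8} = 75582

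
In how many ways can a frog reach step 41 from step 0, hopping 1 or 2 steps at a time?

Condition on the final move: it is a 1-step (f(n-1) ways to get there) or a 2-step (f(n-2) ways), so f(n) = f(n-1) + f(n-2), with f(1)=1, f(2)=2.
Building up term by term: f(1)=1, f(2)=2, f(3)=3, f(4)=5, f(5)=8, f(6)=13, f(7)=21, f(8)=34, f(9)=55, f(10)=89, f(11)=144, f(12)=233, f(13)=377, f(14)=610, f(15)=987, f(16)=1597, f(17)=2584, f(18)=4181, f(19)=6765, f(20)=10946, f(21)=17711, f(22)=28657, f(23)=46368, f(24)=75025, f(25)=121393, f(26)=196418, f(27)=317811, f(28)=514229, f(29)=832040, f(30)=1346269, f(31)=2178309, f(32)=3524578, f(33)=5702887, f(34)=9227465, f(35)=14930352, f(36)=24157817, f(37)=39088169, f(38)=63245986, f(39)=102334155, f(40)=165580141, f(41)=267914296.

Final answer: 267914296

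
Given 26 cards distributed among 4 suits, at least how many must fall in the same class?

By pigeonhole with 26 objects and 4 categories: ceiling(26/4).

Final answer: 7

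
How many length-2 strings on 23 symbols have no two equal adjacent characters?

Let g(n) count such strings. g(1) = 23, and each valid string of length n-1 extends in 22 ways (any symbol but the last), so g(n) = 22 g(n-1).
Total: g(2) = 23 x 22^1.

Final answer: 23 x 22^{1} = 506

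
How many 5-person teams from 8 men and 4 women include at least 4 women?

Sum over valid woman counts:
C(4,4)C(8,1).

Final answer: 8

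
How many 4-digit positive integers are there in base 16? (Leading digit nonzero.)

Leading digit: 15 options (nonzero). Other 3 digit(s): 16 options each.
Total: 15 x 16^3.

Final answer: 61440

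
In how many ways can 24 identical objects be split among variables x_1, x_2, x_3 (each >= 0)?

Stars and bars with 24 stars and 2 bars:
C(24+3-1, 3-1) = C(26,2).

Final answer: C(26,2) = 325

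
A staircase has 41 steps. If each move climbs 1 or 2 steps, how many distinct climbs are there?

Let f(n) be the number of climbs. Removing the last move (1 or 2 steps) gives f(n) = f(n-1) + f(n-2); base cases f(1)=1, f(2)=2.
Building up term by term: f(1)=1, f(2)=2, f(3)=3, f(4)=5, f(5)=8, f(6)=13, f(7)=21, f(8)=34, f(9)=55, f(10)=89, f(11)=144, f(12)=233, f(13)=377, f(14)=610, f(15)=987, f(16)=1597, f(17)=2584, f(18)=4181, f(19)=6765, f(20)=10946, f(21)=17711, f(22)=28657, f(23)=46368, f(24)=75025, f(25)=121393, f(26)=196418, f(27)=317811, f(28)=514229, f(29)=832040, f(30)=1346269, f(31)=2178309, f(32)=3524578, f(33)=5702887, f(34)=9227465, f(35)=14930352, f(36)=24157817, f(37)=39088169, f(38)=63245986, f(39)=102334155, f(40)=165580141, f(41)=267914296.

Final answer: 267914296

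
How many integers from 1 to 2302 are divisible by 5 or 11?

Multiples of 5: 460. Multiples of 11: 209. Of both (lcm=55): 41.
By inclusion-exclusion: 460 + 209 - 41.

Final answer: 628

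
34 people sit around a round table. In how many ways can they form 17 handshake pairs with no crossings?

This is a standard Catalan-number count: the answer is C_n. Here n = 34/2 = 17.
Using C_0 = 1 and C_(k+1) = C_k x 2(2k+1)/(k+2), build up term by term: C_1=1, C_2=2, C_3=5, C_4=14, C_5=42, C_6=132, C_7=429, C_8=1430, C_9=4862, C_10=16796, C_11=58786, C_12=208012, C_13=742900, C_14=2674440, C_15=9694845, C_16=35357670, C_17=129644790.

Final answer: C_{17} = 129644790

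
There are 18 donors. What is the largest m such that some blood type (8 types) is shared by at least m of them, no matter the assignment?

There are 8 possible values for blood type (8 types). With 18 donors and 8 categories, by pigeonhole: ceiling(18/8).

Final answer: 3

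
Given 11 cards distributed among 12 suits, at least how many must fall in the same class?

By pigeonhole with 11 objects and 12 categories: ceiling(11/12).

Final answer: 1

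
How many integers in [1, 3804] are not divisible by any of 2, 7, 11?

|div by 2|=1902, |div by 7|=543, |div by 11|=345.
|div by 2&7|=271, |div by 2&11|=172, |div by 7&11|=49, |div by all|=24.
By inclusion-exclusion, divisible by at least one: 1902+543+345-271-172-49+24 = 2322.
Not divisible by any: 3804 - 2322.

Final answer: 1482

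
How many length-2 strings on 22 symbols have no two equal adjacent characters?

Let g(n) count such strings. g(1) = 22, and each valid string of length n-1 extends in 21 ways (any symbol but the last), so g(n) = 21 g(n-1).
Total: g(2) = 22 x 21^1.

Final answer: 22 x 21^{1} = 462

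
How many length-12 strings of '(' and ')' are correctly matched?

This is counted by the nth Catalan number C_n. Here n = 6 (pairs).
Using C_0 = 1 and C_(k+1) = C_k x 2(2k+1)/(k+2), build up term by term: C_1=1, C_2=2, C_3=5, C_4=14, C_5=42, C_6=132.

Final answer: C_{6} = 132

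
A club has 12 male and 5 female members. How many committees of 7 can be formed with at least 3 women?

Sum over valid woman counts:
C(5,3)C(12,4) = 4950
C(5,4)C(12,3) = 1100
C(5,5)C(12,2) = 66
Total: 4950 + 1100 + 66.

Final answer: 6116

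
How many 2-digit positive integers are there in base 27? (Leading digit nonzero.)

These are the integers in [27^1, 27^2), so the count is 27^2 - 27^1 = 26 x 27^1.

Final answer: 702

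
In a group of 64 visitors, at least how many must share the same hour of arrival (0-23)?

There are 24 possible values for hour of arrival (0-23). With 64 visitors and 24 categories, by pigeonhole: ceiling(64/24).

Final answer: 3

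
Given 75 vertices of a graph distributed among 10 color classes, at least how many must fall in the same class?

By pigeonhole with 75 objects and 10 categories: ceiling(75/10).

Final answer: 8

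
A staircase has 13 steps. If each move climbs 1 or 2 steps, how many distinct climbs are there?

Let f(n) count the ways. The last step is size 1 or 2, so f(n) = f(n-1) + f(n-2) with f(1)=1, f(2)=2.
Building up term by term: f(1)=1, f(2)=2, f(3)=3, f(4)=5, f(5)=8, f(6)=13, f(7)=21, f(8)=34, f(9)=55, f(10)=89, f(11)=144, f(12)=233, f(13)=377.

Final answer: 377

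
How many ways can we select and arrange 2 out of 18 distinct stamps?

P(18,2) = 18!/(18-2)! = 18!/16!.

Final answer: P(18,2) = 306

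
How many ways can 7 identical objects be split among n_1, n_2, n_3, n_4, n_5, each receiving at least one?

Substitute n'_i = n_i - 1 (so n'_i >= 0). Then sum n'_i = 7 - 5 = 2.
Stars and bars: C(2+5-1, 5-1) = C(6,4).

Final answer: C(6,4) = 15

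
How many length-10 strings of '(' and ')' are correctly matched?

The structures are counted by the Catalan number C_n. Here n = 5 (pairs).
Using C_0 = 1 and C_(k+1) = C_k x 2(2k+1)/(k+2), build up term by term: C_1=1, C_2=2, C_3=5, C_4=14, C_5=42.

Final answer: C_{5} = 42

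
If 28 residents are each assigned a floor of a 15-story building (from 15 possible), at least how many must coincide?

There are 15 possible values for floor of a 15-story building. With 28 residents and 15 categories, by pigeonhole: ceiling(28/15).

Final answer: 2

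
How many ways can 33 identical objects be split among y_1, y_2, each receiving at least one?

Substitute y'_i = y_i - 1 (so y'_i >= 0). Then sum y'_i = 33 - 2 = 31.
Stars and bars: C(31+2-1, 2-1) = C(32,1).

Final answer: C(32,1) = 32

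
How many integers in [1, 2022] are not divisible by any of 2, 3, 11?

|div by 2|=1011, |div by 3|=674, |div by 11|=183.
|div by 2&3|=337, |div by 2&11|=91, |div by 3&11|=61, |div by all|=30.
By inclusion-exclusion, divisible by at least one: 1011+674+183-337-91-61+30 = 1409.
Not divisible by any: 2022 - 1409.

Final answer: 613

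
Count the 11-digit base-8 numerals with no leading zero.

Leading digit: 7 options (nonzero). Other 10 digit(s): 8 options each.
Total: 7 x 8^10.

Final answer: 7516192768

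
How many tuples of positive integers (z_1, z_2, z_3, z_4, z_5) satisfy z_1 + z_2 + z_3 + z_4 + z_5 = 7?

Substitute z'_i = z_i - 1 (so z'_i >= 0). Then sum z'_i = 7 - 5 = 2.
Stars and bars: C(2+5-1, 5-1) = C(6,4).

Final answer: C(6,4) = 15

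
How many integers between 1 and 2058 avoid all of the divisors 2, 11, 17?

|div by 2|=1029, |div by 11|=187, |div by 17|=121.
|div by 2&11|=93, |div by 2&17|=60, |div by 11&17|=11, |div by all|=5.
By inclusion-exclusion, divisible by at least one: 1029+187+121-93-60-11+5 = 1178.
Not divisible by any: 2058 - 1178.

Final answer: 880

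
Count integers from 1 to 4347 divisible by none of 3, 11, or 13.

|div by 3|=1449, |div by 11|=395, |div by 13|=334.
|div by 3&11|=131, |div by 3&13|=111, |div by 11&13|=30, |div by all|=10.
By inclusion-exclusion, divisible by at least one: 1449+395+334-131-111-30+10 = 1916.
Not divisible by any: 4347 - 1916.

Final answer: 2431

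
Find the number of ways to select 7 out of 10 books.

C(10,7) = 10!/(7! x (10-7)!).

Final answer: C(10,7) = 120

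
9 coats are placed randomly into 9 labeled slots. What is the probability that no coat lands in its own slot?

Use the recurrence D(n) = (n-1)(D(n-1) + D(n-2)) with D(0)=1, D(1)=0.
Building up: D(2)=1, D(3)=2, D(4)=9, D(5)=44, D(6)=265, D(7)=1854, D(8)=14833, D(9)=133496.
Total arrangements: 9! = 362880.
Probability = D(9)/9! = 16687/45360.

Final answer: D(9)/9! = 133496/362880 = 0.367879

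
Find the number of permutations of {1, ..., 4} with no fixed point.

Derangements satisfy D(n) = (n-1)(D(n-1) + D(n-2)), starting from D(0)=1, D(1)=0.
Building up: D(2)=1, D(3)=2.
D(4) = 3 x (D(3) + D(2)) = 3 x (2 + 1).

Final answer: D(4) = 9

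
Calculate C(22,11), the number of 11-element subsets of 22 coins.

C(22,11) = 22!/(11! x 11!).

Final answer: \binom{22}{11} = 705432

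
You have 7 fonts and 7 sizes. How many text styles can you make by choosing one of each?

By the multiplication principle: 7 x 7.

Final answer: 49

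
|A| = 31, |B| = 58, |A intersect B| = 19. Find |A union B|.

|A union B| = |A| + |B| - |A intersect B| = 31 + 58 - 19.

Final answer: 70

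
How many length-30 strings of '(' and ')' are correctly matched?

The structures are counted by the Catalan number C_n. Here n = 15 (pairs).
C_n = C(2n,n) - C(2n,n+1), so C_{15} = C(30,15) - C(30,16) = 155117520 - 145422675.

Final answer: C_{15} = 9694845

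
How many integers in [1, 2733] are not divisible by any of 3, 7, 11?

|div by 3|=911, |div by 7|=390, |div by 11|=248.
|div by 3&7|=130, |div by 3&11|=82, |div by 7&11|=35, |div by all|=11.
By inclusion-exclusion, divisible by at least one: 911+390+248-130-82-35+11 = 1313.
Not divisible by any: 2733 - 1313.

Final answer: 1420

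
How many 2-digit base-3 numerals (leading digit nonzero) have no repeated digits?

The leading digit has 2 choices (anything but zero); the next has 2 (anything but the first), then 1, and so on, one fewer each time.
Total: 2 x 2.

Final answer: 4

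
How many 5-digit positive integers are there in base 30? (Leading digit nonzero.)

These are the integers in [30^4, 30^5), so the count is 30^5 - 30^4 = 29 x 30^4.

Final answer: 23490000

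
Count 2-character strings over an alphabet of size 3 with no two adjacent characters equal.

Let g(n) count such strings. g(1) = 3, and each valid string of length n-1 extends in 2 ways (any symbol but the last), so g(n) = 2 g(n-1).
Total: g(2) = 3 x 2^1.

Final answer: 3 x 2^{1} = 6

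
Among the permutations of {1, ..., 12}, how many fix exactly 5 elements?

Choose which 5 elements are fixed: C(12,5) = 792.
Derange the remaining 7 using D(j) = (j-1)(D(j-1) + D(j-2)), D(0)=1, D(1)=0: D(2)=1, D(3)=2, D(4)=9, D(5)=44, D(6)=265, D(7)=1854.
Total: 792 x 1854.

Final answer: C(12,5) D(7) = 1468368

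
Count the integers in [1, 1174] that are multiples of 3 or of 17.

Multiples of 3: 391. Multiples of 17: 69. Of both (lcm=51): 23.
By inclusion-exclusion: 391 + 69 - 23.

Final answer: 437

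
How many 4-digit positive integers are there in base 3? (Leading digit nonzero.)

These are the integers in [3^3, 3^4), so the count is 3^4 - 3^3 = 2 x 3^3.

Final answer: 54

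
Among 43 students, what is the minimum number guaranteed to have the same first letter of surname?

There are 26 possible values for first letter of surname. With 43 students and 26 categories, by pigeonhole: ceiling(43/26).

Final answer: 2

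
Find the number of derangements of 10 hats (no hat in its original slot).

Use the recurrence D(n) = (n-1)(D(n-1) + D(n-2)) with D(0)=1, D(1)=0.
D(2) = 1 x (0 + 1) = 1
D(3) = 2 x (1 + 0) = 2
D(4) = 3 x (2 + 1) = 9
D(5) = 4 x (9 + 2) = 44
D(6) = 5 x (44 + 9) = 265
D(7) = 6 x (265 + 44) = 1854
D(8) = 7 x (1854 + 265) = 14833
D(9) = 8 x (14833 + 1854) = 133496
D(10) = 9 x (D(9) + D(8)) = 9 x (133496 + 14833)

Final answer: D(10) = 1334961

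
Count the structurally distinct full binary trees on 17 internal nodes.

The structures are counted by the Catalan number C_n. Here n = 17.
C_n = (2n)!/(n!(n+1)!), so C_{17} = 34!/(17! x 18!) = C(34,17)/18 = 2333606220/18.

Final answer: C_{17} = 129644790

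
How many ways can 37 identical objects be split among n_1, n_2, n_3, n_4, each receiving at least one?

Substitute n'_i = n_i - 1 (so n'_i >= 0). Then sum n'_i = 37 - 4 = 33.
Stars and bars: C(33+4-1, 4-1) = C(36,3).

Final answer: C(36,3) = 7140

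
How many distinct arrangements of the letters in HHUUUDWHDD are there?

Letters (D:3, H:3, U:3, W:1). Total letters: 10.
Permutations = 10!/(3! x 3! x 3!).

Final answer: 16800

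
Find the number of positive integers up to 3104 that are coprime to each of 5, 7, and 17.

|div by 5|=620, |div by 7|=443, |div by 17|=182.
|div by 5&7|=88, |div by 5&17|=36, |div by 7&17|=26, |div by all|=5.
By inclusion-exclusion, divisible by at least one: 620+443+182-88-36-26+5 = 1100.
Not divisible by any: 3104 - 1100.

Final answer: 2004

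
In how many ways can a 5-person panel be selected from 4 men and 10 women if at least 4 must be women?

Sum over valid woman counts:
C(10,4)C(4,1) = 840
C(10,5)C(4,0) = 252
Total: 840 + 252.

Final answer: 1092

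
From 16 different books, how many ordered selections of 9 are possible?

P(16,9) = 16!/(16-9)! = 16!/7!.

Final answer: P(16,9) = 4151347200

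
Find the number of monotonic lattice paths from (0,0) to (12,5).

Each path has 12 right steps and 5 up steps in some order (17 steps total).
Choose which 5 of the 17 steps are up: C(17,5).

Final answer: C(17,5) = 6188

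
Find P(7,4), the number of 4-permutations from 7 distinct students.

P(7,4) = 7!/(7-4)! = 7!/3!.

Final answer: P(7,4) = 840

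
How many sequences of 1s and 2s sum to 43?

Let f(n) count the ways. The last step is size 1 or 2, so f(n) = f(n-1) + f(n-2) with f(1)=1, f(2)=2.
Building up term by term: f(1)=1, f(2)=2, f(3)=3, f(4)=5, f(5)=8, f(6)=13, f(7)=21, f(8)=34, f(9)=55, f(10)=89, f(11)=144, f(12)=233, f(13)=377, f(14)=610, f(15)=987, f(16)=1597, f(17)=2584, f(18)=4181, f(19)=6765, f(20)=10946, f(21)=17711, f(22)=28657, f(23)=46368, f(24)=75025, f(25)=121393, f(26)=196418, f(27)=317811, f(28)=514229, f(29)=832040, f(30)=1346269, f(31)=2178309, f(32)=3524578, f(33)=5702887, f(34)=9227465, f(35)=14930352, f(36)=24157817, f(37)=39088169, f(38)=63245986, f(39)=102334155, f(40)=165580141, f(41)=267914296, f(42)=433494437, f(43)=701408733.

Final answer: 701408733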